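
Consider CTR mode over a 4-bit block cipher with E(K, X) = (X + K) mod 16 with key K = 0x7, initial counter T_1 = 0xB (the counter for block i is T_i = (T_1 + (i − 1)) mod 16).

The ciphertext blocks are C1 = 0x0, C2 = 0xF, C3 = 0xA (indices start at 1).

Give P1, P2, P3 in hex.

P1 = 0x2, P2 = 0xC, P3 = 0xE

CTR decryption: S_i = E(K, T_i) where T_i is the counter for block i; P_i = C_i ⊕ S_i.
P1: T = 0xB, S = E(K, T) = 0x2; 0x0 ⊕ 0x2 = 0x2.
P2: T = 0xC, S = E(K, T) = 0x3; 0xF ⊕ 0x3 = 0xC.
P3: T = 0xD, S = E(K, T) = 0x4; 0xA ⊕ 0x4 = 0xE.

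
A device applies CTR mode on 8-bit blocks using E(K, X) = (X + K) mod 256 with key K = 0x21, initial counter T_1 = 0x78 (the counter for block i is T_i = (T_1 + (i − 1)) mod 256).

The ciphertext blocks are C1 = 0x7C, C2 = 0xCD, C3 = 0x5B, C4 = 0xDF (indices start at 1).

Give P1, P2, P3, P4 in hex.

CTR decryption: S_i = E(K, T_i) where T_i is the counter for block i; P_i = C_i ⊕ S_i.
P1: T = 0x78, S = E(K, T) = 0x99; 0x7C ⊕ 0x99 = 0xE5.
P2: T = 0x79, S = E(K, T) = 0x9A; 0xCD ⊕ 0x9A = 0x57.
P3: T = 0x7A, S = E(K, T) = 0x9B; 0x5B ⊕ 0x9B = 0xC0.
P4: T = 0x7B, S = E(K, T) = 0x9C; 0xDF ⊕ 0x9C = 0x43.

P1 = 0xE5, P2 = 0x57, P3 = 0xC0, P4 = 0x43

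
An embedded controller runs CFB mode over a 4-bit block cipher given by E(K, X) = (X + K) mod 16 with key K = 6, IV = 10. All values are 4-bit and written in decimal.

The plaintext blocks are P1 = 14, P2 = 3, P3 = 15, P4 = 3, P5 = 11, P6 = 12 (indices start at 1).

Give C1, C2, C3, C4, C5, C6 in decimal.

C1 = 14, C2 = 7, C3 = 2, C4 = 11, C5 = 10, C6 = 12

CFB encryption: C_i = P_i ⊕ E(K, C_{i−1}), with C_{0} = IV.
C1: E(K, 10) = 0; 14 ⊕ 0 = 14.
C2: E(K, 14) = 4; 3 ⊕ 4 = 7.
C3: E(K, 7) = 13; 15 ⊕ 13 = 2.
C4: E(K, 2) = 8; 3 ⊕ 8 = 11.
C5: E(K, 11) = 1; 11 ⊕ 1 = 10.
C6: E(K, 10) = 0; 12 ⊕ 0 = 12.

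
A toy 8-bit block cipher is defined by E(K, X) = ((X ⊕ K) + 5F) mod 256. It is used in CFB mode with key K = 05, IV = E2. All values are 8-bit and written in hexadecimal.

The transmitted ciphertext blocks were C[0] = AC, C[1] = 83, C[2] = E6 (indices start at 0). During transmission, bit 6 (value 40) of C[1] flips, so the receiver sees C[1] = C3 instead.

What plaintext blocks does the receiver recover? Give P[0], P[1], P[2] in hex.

P[0] = EA, P[1] = CB, P[2] = C3

CFB decryption: P_i = C_i ⊕ E(K, C_{i−1}), with C_{−1} = IV.
Only C[1] changed, to C3. In CFB, a change in C_i flips the same bit in P_i and garbles P_{i+1}. Decrypting the received ciphertext:
P[0]: E(K, E2) = 46; AC ⊕ 46 = EA.
P[1]: E(K, AC) = 08; C3 ⊕ 08 = CB.
P[2]: E(K, C3) = 25; E6 ⊕ 25 = C3.
Blocks that differ from the original plaintext: P[1], P[2].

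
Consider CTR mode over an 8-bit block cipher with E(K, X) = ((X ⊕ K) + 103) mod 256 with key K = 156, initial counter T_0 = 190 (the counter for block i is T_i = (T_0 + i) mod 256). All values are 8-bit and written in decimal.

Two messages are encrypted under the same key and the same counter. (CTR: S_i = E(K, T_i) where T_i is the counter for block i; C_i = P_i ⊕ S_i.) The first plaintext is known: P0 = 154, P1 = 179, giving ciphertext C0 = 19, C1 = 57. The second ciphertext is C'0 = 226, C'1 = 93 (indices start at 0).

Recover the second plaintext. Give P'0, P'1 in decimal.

P'0 = 107, P'1 = 215

In CTR with a reused counter, both messages share the same keystream S_i, so C_i ⊕ C'_i = P_i ⊕ P'_i and thus P'_i = P_i ⊕ C_i ⊕ C'_i.
P'0: 154 ⊕ 19 ⊕ 226 = 107.
P'1: 179 ⊕ 57 ⊕ 93 = 215.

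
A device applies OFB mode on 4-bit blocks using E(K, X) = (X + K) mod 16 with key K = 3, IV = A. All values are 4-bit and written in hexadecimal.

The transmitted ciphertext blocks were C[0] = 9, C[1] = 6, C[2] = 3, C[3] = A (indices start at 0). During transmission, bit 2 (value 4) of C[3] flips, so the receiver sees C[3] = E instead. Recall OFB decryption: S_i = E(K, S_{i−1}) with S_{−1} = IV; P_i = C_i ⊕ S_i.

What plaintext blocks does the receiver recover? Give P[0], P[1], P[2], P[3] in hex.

P[0] = 4, P[1] = 6, P[2] = 0, P[3] = 8

Only C[3] changed, to E. In OFB, a change in C_i flips the same bit in P_i only; the keystream is unaffected. Decrypting the received ciphertext:
P[0]: S = E(K, A) = D; 9 ⊕ D = 4.
P[1]: S = E(K, D) = 0; 6 ⊕ 0 = 6.
P[2]: S = E(K, 0) = 3; 3 ⊕ 3 = 0.
P[3]: S = E(K, 3) = 6; E ⊕ 6 = 8.
Blocks that differ from the original plaintext: P[3].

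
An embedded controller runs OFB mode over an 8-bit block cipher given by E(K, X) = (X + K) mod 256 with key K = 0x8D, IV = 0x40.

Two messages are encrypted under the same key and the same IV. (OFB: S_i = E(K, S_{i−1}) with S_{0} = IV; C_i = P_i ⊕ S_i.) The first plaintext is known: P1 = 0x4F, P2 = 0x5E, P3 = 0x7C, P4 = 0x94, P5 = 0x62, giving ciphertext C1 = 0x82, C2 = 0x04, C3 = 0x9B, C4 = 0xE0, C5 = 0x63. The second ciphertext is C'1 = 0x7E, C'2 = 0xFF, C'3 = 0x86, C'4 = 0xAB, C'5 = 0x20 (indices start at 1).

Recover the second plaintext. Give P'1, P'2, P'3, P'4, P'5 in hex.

In OFB with a reused IV, both messages share the same keystream S_i, so C_i ⊕ C'_i = P_i ⊕ P'_i and thus P'_i = P_i ⊕ C_i ⊕ C'_i.
P'1: 0x4F ⊕ 0x82 ⊕ 0x7E = 0xB3.
P'2: 0x5E ⊕ 0x04 ⊕ 0xFF = 0xA5.
P'3: 0x7C ⊕ 0x9B ⊕ 0x86 = 0x61.
P'4: 0x94 ⊕ 0xE0 ⊕ 0xAB = 0xDF.
P'5: 0x62 ⊕ 0x63 ⊕ 0x20 = 0x21.

P'1 = 0xB3, P'2 = 0xA5, P'3 = 0x61, P'4 = 0xDF, P'5 = 0x21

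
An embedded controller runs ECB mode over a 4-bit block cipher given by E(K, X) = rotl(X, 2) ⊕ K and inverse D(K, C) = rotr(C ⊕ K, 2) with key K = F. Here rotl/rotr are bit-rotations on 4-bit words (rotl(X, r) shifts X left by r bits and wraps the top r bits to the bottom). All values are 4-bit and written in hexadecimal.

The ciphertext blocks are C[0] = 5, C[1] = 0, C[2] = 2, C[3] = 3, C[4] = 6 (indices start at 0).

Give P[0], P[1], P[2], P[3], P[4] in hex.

ECB decryption: P_i = D(K, C_i).
P[0]: D(K, 5) = A.
P[1]: D(K, 0) = F.
P[2]: D(K, 2) = 7.
P[3]: D(K, 3) = 3.
P[4]: D(K, 6) = 6.

P[0] = A, P[1] = F, P[2] = 7, P[3] = 3, P[4] = 6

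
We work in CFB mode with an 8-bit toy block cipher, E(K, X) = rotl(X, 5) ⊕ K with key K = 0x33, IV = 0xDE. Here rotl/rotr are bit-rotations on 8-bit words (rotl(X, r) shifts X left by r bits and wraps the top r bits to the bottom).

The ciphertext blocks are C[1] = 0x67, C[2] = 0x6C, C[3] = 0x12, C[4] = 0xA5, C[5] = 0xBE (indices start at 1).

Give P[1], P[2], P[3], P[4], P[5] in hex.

CFB decryption: P_i = C_i ⊕ E(K, C_{i−1}), with C_{0} = IV.
P[1]: E(K, 0xDE) = 0xE8; 0x67 ⊕ 0xE8 = 0x8F.
P[2]: E(K, 0x67) = 0xDF; 0x6C ⊕ 0xDF = 0xB3.
P[3]: E(K, 0x6C) = 0xBE; 0x12 ⊕ 0xBE = 0xAC.
P[4]: E(K, 0x12) = 0x71; 0xA5 ⊕ 0x71 = 0xD4.
P[5]: E(K, 0xA5) = 0x87; 0xBE ⊕ 0x87 = 0x39.

P[1] = 0x8F, P[2] = 0xB3, P[3] = 0xAC, P[4] = 0xD4, P[5] = 0x39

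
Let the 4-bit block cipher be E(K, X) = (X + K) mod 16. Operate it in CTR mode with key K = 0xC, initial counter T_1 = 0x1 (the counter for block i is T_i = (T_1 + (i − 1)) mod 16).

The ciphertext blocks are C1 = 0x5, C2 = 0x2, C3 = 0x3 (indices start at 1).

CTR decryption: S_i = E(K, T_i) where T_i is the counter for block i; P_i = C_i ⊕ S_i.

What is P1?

P1: T = 0x1, S = E(K, T) = 0xD; 0x5 ⊕ 0xD = 0x8.

P1 = 0x8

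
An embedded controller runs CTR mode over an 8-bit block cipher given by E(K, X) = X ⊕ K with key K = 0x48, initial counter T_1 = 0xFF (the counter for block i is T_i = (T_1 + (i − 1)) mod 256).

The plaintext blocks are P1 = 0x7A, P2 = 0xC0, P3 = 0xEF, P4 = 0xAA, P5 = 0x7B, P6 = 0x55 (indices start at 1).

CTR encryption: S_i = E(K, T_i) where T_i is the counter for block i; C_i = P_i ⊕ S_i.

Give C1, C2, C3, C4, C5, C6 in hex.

C1: T = 0xFF, S = E(K, T) = 0xB7; 0x7A ⊕ 0xB7 = 0xCD.
C2: T = 0x00, S = E(K, T) = 0x48; 0xC0 ⊕ 0x48 = 0x88.
C3: T = 0x01, S = E(K, T) = 0x49; 0xEF ⊕ 0x49 = 0xA6.
C4: T = 0x02, S = E(K, T) = 0x4A; 0xAA ⊕ 0x4A = 0xE0.
C5: T = 0x03, S = E(K, T) = 0x4B; 0x7B ⊕ 0x4B = 0x30.
C6: T = 0x04, S = E(K, T) = 0x4C; 0x55 ⊕ 0x4C = 0x19.

C1 = 0xCD, C2 = 0x88, C3 = 0xA6, C4 = 0xE0, C5 = 0x30, C6 = 0x19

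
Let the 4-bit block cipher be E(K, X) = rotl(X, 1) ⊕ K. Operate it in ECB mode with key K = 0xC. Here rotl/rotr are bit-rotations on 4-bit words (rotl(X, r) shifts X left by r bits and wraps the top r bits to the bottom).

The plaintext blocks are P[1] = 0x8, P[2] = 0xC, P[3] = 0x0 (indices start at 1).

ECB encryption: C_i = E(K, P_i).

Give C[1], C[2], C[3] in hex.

C[1]: E(K, 0x8) = 0xD.
C[2]: E(K, 0xC) = 0x5.
C[3]: E(K, 0x0) = 0xC.

C[1] = 0xD, C[2] = 0x5, C[3] = 0xC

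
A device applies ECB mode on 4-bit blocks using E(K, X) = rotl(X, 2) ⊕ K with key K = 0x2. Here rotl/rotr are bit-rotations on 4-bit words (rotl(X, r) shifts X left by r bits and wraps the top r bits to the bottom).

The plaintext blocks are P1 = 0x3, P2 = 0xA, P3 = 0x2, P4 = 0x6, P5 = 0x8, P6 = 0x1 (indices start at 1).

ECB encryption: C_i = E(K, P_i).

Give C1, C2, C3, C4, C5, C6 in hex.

C1 = 0xE, C2 = 0x8, C3 = 0xA, C4 = 0xB, C5 = 0x0, C6 = 0x6

C1: E(K, 0x3) = 0xE.
C2: E(K, 0xA) = 0x8.
C3: E(K, 0x2) = 0xA.
C4: E(K, 0x6) = 0xB.
C5: E(K, 0x8) = 0x0.
C6: E(K, 0x1) = 0x6.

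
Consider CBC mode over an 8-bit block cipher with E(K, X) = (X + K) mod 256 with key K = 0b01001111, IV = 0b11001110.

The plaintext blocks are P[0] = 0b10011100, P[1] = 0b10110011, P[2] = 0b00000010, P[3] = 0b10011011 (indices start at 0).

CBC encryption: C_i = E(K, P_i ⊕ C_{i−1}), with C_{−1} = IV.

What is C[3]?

C[3] = 0b01111000

C[0]: P[0] ⊕ 0b11001110 = 0b01010010; E(K, 0b01010010) = 0b10100001.
C[1]: P[1] ⊕ 0b10100001 = 0b00010010; E(K, 0b00010010) = 0b01100001.
C[2]: P[2] ⊕ 0b01100001 = 0b01100011; E(K, 0b01100011) = 0b10110010.
C[3]: P[3] ⊕ 0b10110010 = 0b00101001; E(K, 0b00101001) = 0b01111000.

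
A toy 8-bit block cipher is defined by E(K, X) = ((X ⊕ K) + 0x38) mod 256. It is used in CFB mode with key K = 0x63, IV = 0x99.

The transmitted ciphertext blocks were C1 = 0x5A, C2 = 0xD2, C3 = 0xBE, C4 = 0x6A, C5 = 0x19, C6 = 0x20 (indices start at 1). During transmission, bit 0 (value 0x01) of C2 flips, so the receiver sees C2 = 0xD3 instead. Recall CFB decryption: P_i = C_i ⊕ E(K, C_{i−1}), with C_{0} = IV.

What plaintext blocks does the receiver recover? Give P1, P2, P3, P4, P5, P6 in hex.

P1 = 0x68, P2 = 0xA2, P3 = 0x56, P4 = 0x7F, P5 = 0x58, P6 = 0x92

Only C2 changed, to 0xD3. In CFB, a change in C_i flips the same bit in P_i and garbles P_{i+1}. Decrypting the received ciphertext:
P1: E(K, 0x99) = 0x32; 0x5A ⊕ 0x32 = 0x68.
P2: E(K, 0x5A) = 0x71; 0xD3 ⊕ 0x71 = 0xA2.
P3: E(K, 0xD3) = 0xE8; 0xBE ⊕ 0xE8 = 0x56.
P4: E(K, 0xBE) = 0x15; 0x6A ⊕ 0x15 = 0x7F.
P5: E(K, 0x6A) = 0x41; 0x19 ⊕ 0x41 = 0x58.
P6: E(K, 0x19) = 0xB2; 0x20 ⊕ 0xB2 = 0x92.
Blocks that differ from the original plaintext: P2, P3.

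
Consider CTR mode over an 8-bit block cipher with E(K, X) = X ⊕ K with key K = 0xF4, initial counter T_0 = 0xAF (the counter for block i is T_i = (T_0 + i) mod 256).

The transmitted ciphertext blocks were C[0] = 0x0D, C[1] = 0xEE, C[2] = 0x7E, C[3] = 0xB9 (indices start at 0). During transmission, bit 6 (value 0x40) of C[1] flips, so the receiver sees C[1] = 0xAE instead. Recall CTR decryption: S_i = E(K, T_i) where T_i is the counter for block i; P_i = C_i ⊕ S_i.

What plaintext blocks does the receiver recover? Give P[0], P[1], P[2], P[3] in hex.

P[0] = 0x56, P[1] = 0xEA, P[2] = 0x3B, P[3] = 0xFF

Only C[1] changed, to 0xAE. In CTR, a change in C_i flips the same bit in P_i only; the keystream is unaffected. Decrypting the received ciphertext:
P[0]: T = 0xAF, S = E(K, T) = 0x5B; 0x0D ⊕ 0x5B = 0x56.
P[1]: T = 0xB0, S = E(K, T) = 0x44; 0xAE ⊕ 0x44 = 0xEA.
P[2]: T = 0xB1, S = E(K, T) = 0x45; 0x7E ⊕ 0x45 = 0x3B.
P[3]: T = 0xB2, S = E(K, T) = 0x46; 0xB9 ⊕ 0x46 = 0xFF.
Blocks that differ from the original plaintext: P[1].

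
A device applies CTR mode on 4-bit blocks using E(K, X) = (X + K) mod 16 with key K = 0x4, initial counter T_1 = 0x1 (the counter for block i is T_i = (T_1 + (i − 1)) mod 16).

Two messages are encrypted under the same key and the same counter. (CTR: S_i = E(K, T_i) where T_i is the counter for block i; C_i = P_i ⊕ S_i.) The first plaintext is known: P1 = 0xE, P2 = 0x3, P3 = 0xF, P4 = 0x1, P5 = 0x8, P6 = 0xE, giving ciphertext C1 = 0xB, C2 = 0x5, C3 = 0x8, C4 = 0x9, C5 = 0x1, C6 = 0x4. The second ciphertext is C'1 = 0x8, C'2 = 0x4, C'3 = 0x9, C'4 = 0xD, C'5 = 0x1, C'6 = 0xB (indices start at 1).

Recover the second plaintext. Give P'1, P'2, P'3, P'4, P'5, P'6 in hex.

P'1 = 0xD, P'2 = 0x2, P'3 = 0xE, P'4 = 0x5, P'5 = 0x8, P'6 = 0x1

In CTR with a reused counter, both messages share the same keystream S_i, so C_i ⊕ C'_i = P_i ⊕ P'_i and thus P'_i = P_i ⊕ C_i ⊕ C'_i.
P'1: 0xE ⊕ 0xB ⊕ 0x8 = 0xD.
P'2: 0x3 ⊕ 0x5 ⊕ 0x4 = 0x2.
P'3: 0xF ⊕ 0x8 ⊕ 0x9 = 0xE.
P'4: 0x1 ⊕ 0x9 ⊕ 0xD = 0x5.
P'5: 0x8 ⊕ 0x1 ⊕ 0x1 = 0x8.
P'6: 0xE ⊕ 0x4 ⊕ 0xB = 0x1.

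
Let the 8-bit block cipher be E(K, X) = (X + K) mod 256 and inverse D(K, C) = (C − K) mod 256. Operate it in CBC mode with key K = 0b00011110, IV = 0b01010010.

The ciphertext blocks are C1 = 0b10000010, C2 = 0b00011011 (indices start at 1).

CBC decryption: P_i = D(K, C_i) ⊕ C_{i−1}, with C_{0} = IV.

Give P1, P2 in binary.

P1 = 0b00110110, P2 = 0b01111111

P1: D(K, 0b10000010) = 0b01100100; 0b01100100 ⊕ 0b01010010 = 0b00110110.
P2: D(K, 0b00011011) = 0b11111101; 0b11111101 ⊕ 0b10000010 = 0b01111111.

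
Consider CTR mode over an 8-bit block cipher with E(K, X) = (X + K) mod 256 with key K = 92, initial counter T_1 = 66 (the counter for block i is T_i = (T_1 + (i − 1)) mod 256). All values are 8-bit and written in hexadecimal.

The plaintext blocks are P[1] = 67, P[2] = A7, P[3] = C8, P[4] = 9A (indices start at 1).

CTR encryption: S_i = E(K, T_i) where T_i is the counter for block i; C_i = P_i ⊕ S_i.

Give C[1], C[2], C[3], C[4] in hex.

C[1] = 9F, C[2] = 5E, C[3] = 32, C[4] = 61

C[1]: T = 66, S = E(K, T) = F8; 67 ⊕ F8 = 9F.
C[2]: T = 67, S = E(K, T) = F9; A7 ⊕ F9 = 5E.
C[3]: T = 68, S = E(K, T) = FA; C8 ⊕ FA = 32.
C[4]: T = 69, S = E(K, T) = FB; 9A ⊕ FB = 61.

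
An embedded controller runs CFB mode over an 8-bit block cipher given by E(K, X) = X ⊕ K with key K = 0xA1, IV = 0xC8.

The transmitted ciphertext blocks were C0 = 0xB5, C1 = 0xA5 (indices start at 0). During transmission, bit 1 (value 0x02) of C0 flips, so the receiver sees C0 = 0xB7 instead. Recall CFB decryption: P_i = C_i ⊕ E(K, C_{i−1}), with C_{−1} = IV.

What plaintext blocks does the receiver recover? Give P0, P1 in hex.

P0 = 0xDE, P1 = 0xB3

Only C0 changed, to 0xB7. In CFB, a change in C_i flips the same bit in P_i and garbles P_{i+1}. Decrypting the received ciphertext:
P0: E(K, 0xC8) = 0x69; 0xB7 ⊕ 0x69 = 0xDE.
P1: E(K, 0xB7) = 0x16; 0xA5 ⊕ 0x16 = 0xB3.
Blocks that differ from the original plaintext: P0, P1.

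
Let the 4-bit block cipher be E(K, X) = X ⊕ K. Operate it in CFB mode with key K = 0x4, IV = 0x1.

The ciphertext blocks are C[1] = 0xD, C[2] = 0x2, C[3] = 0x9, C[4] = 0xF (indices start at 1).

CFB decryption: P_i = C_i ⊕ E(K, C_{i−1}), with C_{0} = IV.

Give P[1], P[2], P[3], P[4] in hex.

P[1]: E(K, 0x1) = 0x5; 0xD ⊕ 0x5 = 0x8.
P[2]: E(K, 0xD) = 0x9; 0x2 ⊕ 0x9 = 0xB.
P[3]: E(K, 0x2) = 0x6; 0x9 ⊕ 0x6 = 0xF.
P[4]: E(K, 0x9) = 0xD; 0xF ⊕ 0xD = 0x2.

P[1] = 0x8, P[2] = 0xB, P[3] = 0xF, P[4] = 0x2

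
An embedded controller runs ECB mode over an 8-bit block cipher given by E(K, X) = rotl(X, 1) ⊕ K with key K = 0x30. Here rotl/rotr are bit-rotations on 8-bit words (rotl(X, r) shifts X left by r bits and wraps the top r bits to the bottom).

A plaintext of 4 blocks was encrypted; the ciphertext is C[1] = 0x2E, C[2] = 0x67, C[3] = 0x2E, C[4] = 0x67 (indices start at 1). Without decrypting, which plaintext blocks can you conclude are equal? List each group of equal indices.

ECB encrypts each block independently with the same key, so equal ciphertext blocks imply equal plaintext blocks.
C[1] = C[3] = 0x2E, so P[1] = P[3].
C[2] = C[4] = 0x67, so P[2] = P[4].

P[1] = P[3]; P[2] = P[4]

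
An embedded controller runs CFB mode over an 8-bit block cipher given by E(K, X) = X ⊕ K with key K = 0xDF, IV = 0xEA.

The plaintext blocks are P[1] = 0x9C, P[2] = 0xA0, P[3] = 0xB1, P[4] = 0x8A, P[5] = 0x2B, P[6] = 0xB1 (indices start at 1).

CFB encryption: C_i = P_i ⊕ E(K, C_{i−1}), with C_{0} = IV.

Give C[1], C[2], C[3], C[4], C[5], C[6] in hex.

C[1]: E(K, 0xEA) = 0x35; 0x9C ⊕ 0x35 = 0xA9.
C[2]: E(K, 0xA9) = 0x76; 0xA0 ⊕ 0x76 = 0xD6.
C[3]: E(K, 0xD6) = 0x09; 0xB1 ⊕ 0x09 = 0xB8.
C[4]: E(K, 0xB8) = 0x67; 0x8A ⊕ 0x67 = 0xED.
C[5]: E(K, 0xED) = 0x32; 0x2B ⊕ 0x32 = 0x19.
C[6]: E(K, 0x19) = 0xC6; 0xB1 ⊕ 0xC6 = 0x77.

C[1] = 0xA9, C[2] = 0xD6, C[3] = 0xB8, C[4] = 0xED, C[5] = 0x19, C[6] = 0x77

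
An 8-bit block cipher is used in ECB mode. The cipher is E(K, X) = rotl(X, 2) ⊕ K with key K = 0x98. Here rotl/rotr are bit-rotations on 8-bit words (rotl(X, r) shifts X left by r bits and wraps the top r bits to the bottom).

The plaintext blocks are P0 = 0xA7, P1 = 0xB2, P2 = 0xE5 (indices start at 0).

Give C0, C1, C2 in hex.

C0 = 0x06, C1 = 0x52, C2 = 0x0F

ECB encryption: C_i = E(K, P_i).
C0: E(K, 0xA7) = 0x06.
C1: E(K, 0xB2) = 0x52.
C2: E(K, 0xE5) = 0x0F.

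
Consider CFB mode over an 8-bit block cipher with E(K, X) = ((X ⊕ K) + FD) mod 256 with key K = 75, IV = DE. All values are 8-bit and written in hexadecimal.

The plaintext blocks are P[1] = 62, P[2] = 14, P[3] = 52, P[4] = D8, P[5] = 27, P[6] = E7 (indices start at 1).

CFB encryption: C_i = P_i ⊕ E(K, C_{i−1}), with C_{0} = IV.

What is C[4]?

C[1]: E(K, DE) = A8; 62 ⊕ A8 = CA.
C[2]: E(K, CA) = BC; 14 ⊕ BC = A8.
C[3]: E(K, A8) = DA; 52 ⊕ DA = 88.
C[4]: E(K, 88) = FA; D8 ⊕ FA = 22.

C[4] = 22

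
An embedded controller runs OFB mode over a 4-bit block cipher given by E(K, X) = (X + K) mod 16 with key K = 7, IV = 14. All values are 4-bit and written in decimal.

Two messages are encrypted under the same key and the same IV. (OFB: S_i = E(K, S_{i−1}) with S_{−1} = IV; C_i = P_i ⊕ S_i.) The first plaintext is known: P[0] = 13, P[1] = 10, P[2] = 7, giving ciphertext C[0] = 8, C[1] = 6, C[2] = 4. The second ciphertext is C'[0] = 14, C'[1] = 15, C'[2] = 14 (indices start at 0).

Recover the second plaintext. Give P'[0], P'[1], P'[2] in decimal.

P'[0] = 11, P'[1] = 3, P'[2] = 13

In OFB with a reused IV, both messages share the same keystream S_i, so C_i ⊕ C'_i = P_i ⊕ P'_i and thus P'_i = P_i ⊕ C_i ⊕ C'_i.
P'[0]: 13 ⊕ 8 ⊕ 14 = 11.
P'[1]: 10 ⊕ 6 ⊕ 15 = 3.
P'[2]: 7 ⊕ 4 ⊕ 14 = 13.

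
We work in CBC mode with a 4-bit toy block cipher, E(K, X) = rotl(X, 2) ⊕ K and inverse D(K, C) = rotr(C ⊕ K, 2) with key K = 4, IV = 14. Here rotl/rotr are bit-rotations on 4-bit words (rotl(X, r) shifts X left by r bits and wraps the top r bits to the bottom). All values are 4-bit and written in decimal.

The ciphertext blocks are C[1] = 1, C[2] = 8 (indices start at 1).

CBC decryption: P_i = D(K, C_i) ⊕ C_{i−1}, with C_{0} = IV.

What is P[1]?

P[1]: D(K, 1) = 5; 5 ⊕ 14 = 11.

P[1] = 11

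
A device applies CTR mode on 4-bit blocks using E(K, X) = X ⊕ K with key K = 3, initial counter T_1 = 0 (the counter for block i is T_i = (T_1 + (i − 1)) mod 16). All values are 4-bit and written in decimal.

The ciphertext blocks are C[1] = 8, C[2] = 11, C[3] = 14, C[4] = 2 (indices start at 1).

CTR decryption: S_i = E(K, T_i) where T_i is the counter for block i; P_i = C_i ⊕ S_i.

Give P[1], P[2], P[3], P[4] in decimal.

P[1]: T = 0, S = E(K, T) = 3; 8 ⊕ 3 = 11.
P[2]: T = 1, S = E(K, T) = 2; 11 ⊕ 2 = 9.
P[3]: T = 2, S = E(K, T) = 1; 14 ⊕ 1 = 15.
P[4]: T = 3, S = E(K, T) = 0; 2 ⊕ 0 = 2.

P[1] = 11, P[2] = 9, P[3] = 15, P[4] = 2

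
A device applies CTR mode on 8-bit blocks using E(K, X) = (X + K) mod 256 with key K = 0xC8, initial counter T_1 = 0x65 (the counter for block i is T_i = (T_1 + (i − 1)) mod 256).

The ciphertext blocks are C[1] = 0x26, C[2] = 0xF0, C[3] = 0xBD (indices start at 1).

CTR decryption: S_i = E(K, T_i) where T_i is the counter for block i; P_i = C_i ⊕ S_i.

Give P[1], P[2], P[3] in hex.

P[1]: T = 0x65, S = E(K, T) = 0x2D; 0x26 ⊕ 0x2D = 0x0B.
P[2]: T = 0x66, S = E(K, T) = 0x2E; 0xF0 ⊕ 0x2E = 0xDE.
P[3]: T = 0x67, S = E(K, T) = 0x2F; 0xBD ⊕ 0x2F = 0x92.

P[1] = 0x0B, P[2] = 0xDE, P[3] = 0x92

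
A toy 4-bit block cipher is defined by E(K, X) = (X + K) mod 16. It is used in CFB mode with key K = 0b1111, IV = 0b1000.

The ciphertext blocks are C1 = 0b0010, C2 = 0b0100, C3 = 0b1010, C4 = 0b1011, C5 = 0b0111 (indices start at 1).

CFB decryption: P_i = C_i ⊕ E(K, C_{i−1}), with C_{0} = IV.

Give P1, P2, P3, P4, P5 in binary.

P1: E(K, 0b1000) = 0b0111; 0b0010 ⊕ 0b0111 = 0b0101.
P2: E(K, 0b0010) = 0b0001; 0b0100 ⊕ 0b0001 = 0b0101.
P3: E(K, 0b0100) = 0b0011; 0b1010 ⊕ 0b0011 = 0b1001.
P4: E(K, 0b1010) = 0b1001; 0b1011 ⊕ 0b1001 = 0b0010.
P5: E(K, 0b1011) = 0b1010; 0b0111 ⊕ 0b1010 = 0b1101.

P1 = 0b0101, P2 = 0b0101, P3 = 0b1001, P4 = 0b0010, P5 = 0b1101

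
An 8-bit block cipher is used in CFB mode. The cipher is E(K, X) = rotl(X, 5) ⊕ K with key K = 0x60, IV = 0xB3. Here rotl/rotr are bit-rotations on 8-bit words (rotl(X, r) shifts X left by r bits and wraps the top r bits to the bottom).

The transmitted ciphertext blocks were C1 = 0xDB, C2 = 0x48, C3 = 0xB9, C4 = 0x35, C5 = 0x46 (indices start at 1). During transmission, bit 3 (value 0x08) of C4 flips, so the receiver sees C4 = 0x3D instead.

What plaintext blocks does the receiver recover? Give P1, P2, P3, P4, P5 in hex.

P1 = 0xCD, P2 = 0x53, P3 = 0xD0, P4 = 0x6A, P5 = 0x81

CFB decryption: P_i = C_i ⊕ E(K, C_{i−1}), with C_{0} = IV.
Only C4 changed, to 0x3D. In CFB, a change in C_i flips the same bit in P_i and garbles P_{i+1}. Decrypting the received ciphertext:
P1: E(K, 0xB3) = 0x16; 0xDB ⊕ 0x16 = 0xCD.
P2: E(K, 0xDB) = 0x1B; 0x48 ⊕ 0x1B = 0x53.
P3: E(K, 0x48) = 0x69; 0xB9 ⊕ 0x69 = 0xD0.
P4: E(K, 0xB9) = 0x57; 0x3D ⊕ 0x57 = 0x6A.
P5: E(K, 0x3D) = 0xC7; 0x46 ⊕ 0xC7 = 0x81.
Blocks that differ from the original plaintext: P4, P5.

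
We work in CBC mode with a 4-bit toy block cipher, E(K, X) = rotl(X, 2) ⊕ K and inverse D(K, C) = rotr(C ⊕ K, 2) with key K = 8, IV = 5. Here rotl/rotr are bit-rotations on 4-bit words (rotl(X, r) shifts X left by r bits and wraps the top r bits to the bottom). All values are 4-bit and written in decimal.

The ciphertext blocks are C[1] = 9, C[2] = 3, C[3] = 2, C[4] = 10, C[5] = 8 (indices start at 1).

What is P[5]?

P[5] = 10

CBC decryption: P_i = D(K, C_i) ⊕ C_{i−1}, with C_{0} = IV.
P[5]: D(K, 8) = 0; 0 ⊕ 10 = 10.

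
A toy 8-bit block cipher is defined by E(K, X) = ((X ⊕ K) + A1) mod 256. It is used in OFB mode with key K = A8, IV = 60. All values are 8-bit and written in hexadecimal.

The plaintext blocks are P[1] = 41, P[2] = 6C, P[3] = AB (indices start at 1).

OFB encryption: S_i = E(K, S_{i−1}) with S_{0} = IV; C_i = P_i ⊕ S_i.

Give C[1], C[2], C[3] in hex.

C[1]: S = E(K, 60) = 69; 41 ⊕ 69 = 28.
C[2]: S = E(K, 69) = 62; 6C ⊕ 62 = 0E.
C[3]: S = E(K, 62) = 6B; AB ⊕ 6B = C0.

C[1] = 28, C[2] = 0E, C[3] = C0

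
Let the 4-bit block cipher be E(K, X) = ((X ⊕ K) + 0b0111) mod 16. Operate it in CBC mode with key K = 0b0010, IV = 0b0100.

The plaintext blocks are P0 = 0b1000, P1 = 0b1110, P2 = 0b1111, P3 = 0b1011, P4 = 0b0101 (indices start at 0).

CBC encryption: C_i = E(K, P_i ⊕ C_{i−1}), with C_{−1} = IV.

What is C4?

C4 = 0b1010

C0: P0 ⊕ 0b0100 = 0b1100; E(K, 0b1100) = 0b0101.
C1: P1 ⊕ 0b0101 = 0b1011; E(K, 0b1011) = 0b0000.
C2: P2 ⊕ 0b0000 = 0b1111; E(K, 0b1111) = 0b0100.
C3: P3 ⊕ 0b0100 = 0b1111; E(K, 0b1111) = 0b0100.
C4: P4 ⊕ 0b0100 = 0b0001; E(K, 0b0001) = 0b1010.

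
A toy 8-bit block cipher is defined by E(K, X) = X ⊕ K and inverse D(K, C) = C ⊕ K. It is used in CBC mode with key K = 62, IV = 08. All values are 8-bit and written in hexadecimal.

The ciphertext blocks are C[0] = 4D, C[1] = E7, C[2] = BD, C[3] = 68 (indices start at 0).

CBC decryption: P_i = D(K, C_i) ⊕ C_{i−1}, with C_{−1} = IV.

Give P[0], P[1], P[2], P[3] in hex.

P[0]: D(K, 4D) = 2F; 2F ⊕ 08 = 27.
P[1]: D(K, E7) = 85; 85 ⊕ 4D = C8.
P[2]: D(K, BD) = DF; DF ⊕ E7 = 38.
P[3]: D(K, 68) = 0A; 0A ⊕ BD = B7.

P[0] = 27, P[1] = C8, P[2] = 38, P[3] = B7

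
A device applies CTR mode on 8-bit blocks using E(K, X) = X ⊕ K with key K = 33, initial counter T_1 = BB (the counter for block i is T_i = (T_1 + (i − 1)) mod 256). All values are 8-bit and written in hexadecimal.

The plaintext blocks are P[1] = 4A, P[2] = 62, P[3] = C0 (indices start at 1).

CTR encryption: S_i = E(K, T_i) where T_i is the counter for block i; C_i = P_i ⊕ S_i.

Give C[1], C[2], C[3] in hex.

C[1] = C2, C[2] = ED, C[3] = 4E

C[1]: T = BB, S = E(K, T) = 88; 4A ⊕ 88 = C2.
C[2]: T = BC, S = E(K, T) = 8F; 62 ⊕ 8F = ED.
C[3]: T = BD, S = E(K, T) = 8E; C0 ⊕ 8E = 4E.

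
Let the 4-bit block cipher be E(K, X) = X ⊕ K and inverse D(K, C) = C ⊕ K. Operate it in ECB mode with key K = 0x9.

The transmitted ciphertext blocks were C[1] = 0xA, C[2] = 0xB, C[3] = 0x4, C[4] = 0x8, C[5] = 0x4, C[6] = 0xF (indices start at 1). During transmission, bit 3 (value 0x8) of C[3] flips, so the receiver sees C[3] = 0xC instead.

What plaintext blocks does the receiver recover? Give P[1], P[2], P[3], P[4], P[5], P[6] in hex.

ECB decryption: P_i = D(K, C_i).
Only C[3] changed, to 0xC. In ECB, a change in C_i affects only P_i. Decrypting the received ciphertext:
P[1]: D(K, 0xA) = 0x3.
P[2]: D(K, 0xB) = 0x2.
P[3]: D(K, 0xC) = 0x5.
P[4]: D(K, 0x8) = 0x1.
P[5]: D(K, 0x4) = 0xD.
P[6]: D(K, 0xF) = 0x6.
Blocks that differ from the original plaintext: P[3].

P[1] = 0x3, P[2] = 0x2, P[3] = 0x5, P[4] = 0x1, P[5] = 0xD, P[6] = 0x6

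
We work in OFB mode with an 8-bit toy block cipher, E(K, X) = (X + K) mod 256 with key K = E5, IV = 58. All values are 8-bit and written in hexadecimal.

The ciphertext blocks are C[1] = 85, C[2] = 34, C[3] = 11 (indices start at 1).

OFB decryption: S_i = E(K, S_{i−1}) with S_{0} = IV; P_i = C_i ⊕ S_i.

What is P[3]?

P[3] = 16

P[1]: S = E(K, 58) = 3D; 85 ⊕ 3D = B8.
P[2]: S = E(K, 3D) = 22; 34 ⊕ 22 = 16.
P[3]: S = E(K, 22) = 07; 11 ⊕ 07 = 16.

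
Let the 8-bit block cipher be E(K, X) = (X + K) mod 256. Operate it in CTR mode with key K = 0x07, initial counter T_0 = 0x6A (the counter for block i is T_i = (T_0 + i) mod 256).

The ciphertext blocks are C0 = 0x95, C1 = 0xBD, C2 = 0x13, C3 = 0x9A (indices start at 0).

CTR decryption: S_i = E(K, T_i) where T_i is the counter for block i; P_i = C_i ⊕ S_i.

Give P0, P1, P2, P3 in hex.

P0 = 0xE4, P1 = 0xCF, P2 = 0x60, P3 = 0xEE

P0: T = 0x6A, S = E(K, T) = 0x71; 0x95 ⊕ 0x71 = 0xE4.
P1: T = 0x6B, S = E(K, T) = 0x72; 0xBD ⊕ 0x72 = 0xCF.
P2: T = 0x6C, S = E(K, T) = 0x73; 0x13 ⊕ 0x73 = 0x60.
P3: T = 0x6D, S = E(K, T) = 0x74; 0x9A ⊕ 0x74 = 0xEE.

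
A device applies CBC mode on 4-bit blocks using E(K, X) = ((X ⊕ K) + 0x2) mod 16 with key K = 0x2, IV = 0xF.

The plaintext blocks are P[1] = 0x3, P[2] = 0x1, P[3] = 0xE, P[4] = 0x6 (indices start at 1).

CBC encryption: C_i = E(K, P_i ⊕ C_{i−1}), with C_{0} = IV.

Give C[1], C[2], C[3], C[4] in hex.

C[1] = 0x0, C[2] = 0x5, C[3] = 0xB, C[4] = 0x1

C[1]: P[1] ⊕ 0xF = 0xC; E(K, 0xC) = 0x0.
C[2]: P[2] ⊕ 0x0 = 0x1; E(K, 0x1) = 0x5.
C[3]: P[3] ⊕ 0x5 = 0xB; E(K, 0xB) = 0xB.
C[4]: P[4] ⊕ 0xB = 0xD; E(K, 0xD) = 0x1.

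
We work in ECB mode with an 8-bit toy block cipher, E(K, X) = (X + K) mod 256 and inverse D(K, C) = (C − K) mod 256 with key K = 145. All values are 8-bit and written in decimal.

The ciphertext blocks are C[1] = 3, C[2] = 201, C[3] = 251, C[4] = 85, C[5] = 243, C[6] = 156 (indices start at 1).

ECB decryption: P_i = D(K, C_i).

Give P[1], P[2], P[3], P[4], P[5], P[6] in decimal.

P[1]: D(K, 3) = 114.
P[2]: D(K, 201) = 56.
P[3]: D(K, 251) = 106.
P[4]: D(K, 85) = 196.
P[5]: D(K, 243) = 98.
P[6]: D(K, 156) = 11.

P[1] = 114, P[2] = 56, P[3] = 106, P[4] = 196, P[5] = 98, P[6] = 11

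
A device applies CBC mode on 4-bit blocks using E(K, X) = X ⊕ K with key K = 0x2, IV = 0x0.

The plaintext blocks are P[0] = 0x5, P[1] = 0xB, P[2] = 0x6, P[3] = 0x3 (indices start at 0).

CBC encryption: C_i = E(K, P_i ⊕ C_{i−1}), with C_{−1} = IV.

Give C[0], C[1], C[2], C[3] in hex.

C[0]: P[0] ⊕ 0x0 = 0x5; E(K, 0x5) = 0x7.
C[1]: P[1] ⊕ 0x7 = 0xC; E(K, 0xC) = 0xE.
C[2]: P[2] ⊕ 0xE = 0x8; E(K, 0x8) = 0xA.
C[3]: P[3] ⊕ 0xA = 0x9; E(K, 0x9) = 0xB.

C[0] = 0x7, C[1] = 0xE, C[2] = 0xA, C[3] = 0xB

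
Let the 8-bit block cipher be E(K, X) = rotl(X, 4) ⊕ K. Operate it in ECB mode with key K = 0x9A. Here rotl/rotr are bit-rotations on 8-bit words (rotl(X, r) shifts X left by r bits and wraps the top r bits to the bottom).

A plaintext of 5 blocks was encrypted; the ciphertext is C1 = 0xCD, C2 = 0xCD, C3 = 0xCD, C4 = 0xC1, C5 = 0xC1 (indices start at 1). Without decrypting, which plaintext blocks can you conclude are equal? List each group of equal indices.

P1 = P2 = P3; P4 = P5

ECB encrypts each block independently with the same key, so equal ciphertext blocks imply equal plaintext blocks.
C1 = C2 = C3 = 0xCD, so P1 = P2 = P3.
C4 = C5 = 0xC1, so P4 = P5.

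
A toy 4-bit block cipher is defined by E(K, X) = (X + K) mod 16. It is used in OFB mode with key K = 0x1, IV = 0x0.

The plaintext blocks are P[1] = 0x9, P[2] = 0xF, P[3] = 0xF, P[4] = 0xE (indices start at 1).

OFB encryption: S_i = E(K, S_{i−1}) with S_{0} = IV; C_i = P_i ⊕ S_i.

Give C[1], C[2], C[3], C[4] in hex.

C[1] = 0x8, C[2] = 0xD, C[3] = 0xC, C[4] = 0xA

C[1]: S = E(K, 0x0) = 0x1; 0x9 ⊕ 0x1 = 0x8.
C[2]: S = E(K, 0x1) = 0x2; 0xF ⊕ 0x2 = 0xD.
C[3]: S = E(K, 0x2) = 0x3; 0xF ⊕ 0x3 = 0xC.
C[4]: S = E(K, 0x3) = 0x4; 0xE ⊕ 0x4 = 0xA.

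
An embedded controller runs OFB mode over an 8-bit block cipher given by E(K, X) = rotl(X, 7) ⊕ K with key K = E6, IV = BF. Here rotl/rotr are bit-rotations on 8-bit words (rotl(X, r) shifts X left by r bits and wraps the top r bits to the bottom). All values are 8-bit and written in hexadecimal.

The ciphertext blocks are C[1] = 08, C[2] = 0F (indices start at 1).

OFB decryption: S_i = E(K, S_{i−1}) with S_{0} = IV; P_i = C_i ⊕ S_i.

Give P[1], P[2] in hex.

P[1] = 31, P[2] = 75

P[1]: S = E(K, BF) = 39; 08 ⊕ 39 = 31.
P[2]: S = E(K, 39) = 7A; 0F ⊕ 7A = 75.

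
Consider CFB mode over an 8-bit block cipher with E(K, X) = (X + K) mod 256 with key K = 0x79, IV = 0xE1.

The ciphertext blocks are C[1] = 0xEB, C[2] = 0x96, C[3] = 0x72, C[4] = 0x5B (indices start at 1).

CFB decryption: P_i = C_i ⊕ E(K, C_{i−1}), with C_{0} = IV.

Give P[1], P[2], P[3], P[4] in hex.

P[1]: E(K, 0xE1) = 0x5A; 0xEB ⊕ 0x5A = 0xB1.
P[2]: E(K, 0xEB) = 0x64; 0x96 ⊕ 0x64 = 0xF2.
P[3]: E(K, 0x96) = 0x0F; 0x72 ⊕ 0x0F = 0x7D.
P[4]: E(K, 0x72) = 0xEB; 0x5B ⊕ 0xEB = 0xB0.

P[1] = 0xB1, P[2] = 0xF2, P[3] = 0x7D, P[4] = 0xB0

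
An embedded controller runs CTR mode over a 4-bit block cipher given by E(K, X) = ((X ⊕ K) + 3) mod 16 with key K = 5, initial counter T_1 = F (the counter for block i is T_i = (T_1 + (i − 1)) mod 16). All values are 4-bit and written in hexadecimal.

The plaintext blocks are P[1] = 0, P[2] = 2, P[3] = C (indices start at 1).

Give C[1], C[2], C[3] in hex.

CTR encryption: S_i = E(K, T_i) where T_i is the counter for block i; C_i = P_i ⊕ S_i.
C[1]: T = F, S = E(K, T) = D; 0 ⊕ D = D.
C[2]: T = 0, S = E(K, T) = 8; 2 ⊕ 8 = A.
C[3]: T = 1, S = E(K, T) = 7; C ⊕ 7 = B.

C[1] = D, C[2] = A, C[3] = B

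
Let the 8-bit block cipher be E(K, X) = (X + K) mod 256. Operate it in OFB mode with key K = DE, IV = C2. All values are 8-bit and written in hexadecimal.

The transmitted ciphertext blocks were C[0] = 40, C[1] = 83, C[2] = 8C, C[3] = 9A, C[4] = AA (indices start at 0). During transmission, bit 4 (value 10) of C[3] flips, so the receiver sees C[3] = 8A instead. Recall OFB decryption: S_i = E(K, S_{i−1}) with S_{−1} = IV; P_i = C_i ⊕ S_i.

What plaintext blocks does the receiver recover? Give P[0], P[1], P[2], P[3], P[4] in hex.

P[0] = E0, P[1] = FD, P[2] = D0, P[3] = B0, P[4] = B2

Only C[3] changed, to 8A. In OFB, a change in C_i flips the same bit in P_i only; the keystream is unaffected. Decrypting the received ciphertext:
P[0]: S = E(K, C2) = A0; 40 ⊕ A0 = E0.
P[1]: S = E(K, A0) = 7E; 83 ⊕ 7E = FD.
P[2]: S = E(K, 7E) = 5C; 8C ⊕ 5C = D0.
P[3]: S = E(K, 5C) = 3A; 8A ⊕ 3A = B0.
P[4]: S = E(K, 3A) = 18; AA ⊕ 18 = B2.
Blocks that differ from the original plaintext: P[3].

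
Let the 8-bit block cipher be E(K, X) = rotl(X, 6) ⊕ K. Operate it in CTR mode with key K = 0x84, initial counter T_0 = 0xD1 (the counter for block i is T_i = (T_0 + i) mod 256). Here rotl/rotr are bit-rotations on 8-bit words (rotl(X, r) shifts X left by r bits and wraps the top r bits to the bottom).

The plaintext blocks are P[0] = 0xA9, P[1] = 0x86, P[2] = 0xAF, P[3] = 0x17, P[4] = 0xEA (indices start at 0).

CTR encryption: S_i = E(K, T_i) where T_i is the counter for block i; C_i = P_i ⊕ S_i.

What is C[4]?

C[4] = 0x1B

C[0]: T = 0xD1, S = E(K, T) = 0xF0; 0xA9 ⊕ 0xF0 = 0x59.
C[1]: T = 0xD2, S = E(K, T) = 0x30; 0x86 ⊕ 0x30 = 0xB6.
C[2]: T = 0xD3, S = E(K, T) = 0x70; 0xAF ⊕ 0x70 = 0xDF.
C[3]: T = 0xD4, S = E(K, T) = 0xB1; 0x17 ⊕ 0xB1 = 0xA6.
C[4]: T = 0xD5, S = E(K, T) = 0xF1; 0xEA ⊕ 0xF1 = 0x1B.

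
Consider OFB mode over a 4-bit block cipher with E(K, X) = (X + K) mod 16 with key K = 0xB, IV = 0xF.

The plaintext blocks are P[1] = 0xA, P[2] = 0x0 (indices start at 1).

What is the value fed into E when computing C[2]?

OFB encryption: S_i = E(K, S_{i−1}) with S_{0} = IV; C_i = P_i ⊕ S_i.
C[1]: S = E(K, 0xF) = 0xA; 0xA ⊕ 0xA = 0x0.
C[2]: S = E(K, 0xA) = 0x5; 0x0 ⊕ 0x5 = 0x5.
So the input to E for block [2] is 0xA.

0xA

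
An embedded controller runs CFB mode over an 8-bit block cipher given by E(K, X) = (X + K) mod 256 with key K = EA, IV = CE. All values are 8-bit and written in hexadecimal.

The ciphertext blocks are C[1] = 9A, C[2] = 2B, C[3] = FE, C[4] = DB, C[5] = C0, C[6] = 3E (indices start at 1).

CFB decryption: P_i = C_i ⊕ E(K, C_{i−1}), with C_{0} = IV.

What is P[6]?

P[6] = 94

P[6]: E(K, C0) = AA; 3E ⊕ AA = 94.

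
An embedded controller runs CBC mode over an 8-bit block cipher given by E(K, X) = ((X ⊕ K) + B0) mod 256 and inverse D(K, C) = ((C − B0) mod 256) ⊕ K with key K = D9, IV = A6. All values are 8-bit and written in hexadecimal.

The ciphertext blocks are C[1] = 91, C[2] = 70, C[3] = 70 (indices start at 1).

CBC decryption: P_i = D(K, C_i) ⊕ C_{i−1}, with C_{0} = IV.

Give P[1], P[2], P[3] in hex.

P[1]: D(K, 91) = 38; 38 ⊕ A6 = 9E.
P[2]: D(K, 70) = 19; 19 ⊕ 91 = 88.
P[3]: D(K, 70) = 19; 19 ⊕ 70 = 69.

P[1] = 9E, P[2] = 88, P[3] = 69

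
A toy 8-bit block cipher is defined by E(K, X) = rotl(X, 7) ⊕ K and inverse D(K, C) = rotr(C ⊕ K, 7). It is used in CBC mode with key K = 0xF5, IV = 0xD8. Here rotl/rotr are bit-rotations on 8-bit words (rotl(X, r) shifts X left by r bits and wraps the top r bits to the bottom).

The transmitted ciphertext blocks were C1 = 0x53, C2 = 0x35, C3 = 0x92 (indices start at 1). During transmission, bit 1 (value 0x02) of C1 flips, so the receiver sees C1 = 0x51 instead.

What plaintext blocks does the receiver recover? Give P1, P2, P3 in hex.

CBC decryption: P_i = D(K, C_i) ⊕ C_{i−1}, with C_{0} = IV.
Only C1 changed, to 0x51. In CBC, a change in C_i garbles P_i and flips the same bit in P_{i+1}. Decrypting the received ciphertext:
P1: D(K, 0x51) = 0x49; 0x49 ⊕ 0xD8 = 0x91.
P2: D(K, 0x35) = 0x81; 0x81 ⊕ 0x51 = 0xD0.
P3: D(K, 0x92) = 0xCE; 0xCE ⊕ 0x35 = 0xFB.
Blocks that differ from the original plaintext: P1, P2.

P1 = 0x91, P2 = 0xD0, P3 = 0xFB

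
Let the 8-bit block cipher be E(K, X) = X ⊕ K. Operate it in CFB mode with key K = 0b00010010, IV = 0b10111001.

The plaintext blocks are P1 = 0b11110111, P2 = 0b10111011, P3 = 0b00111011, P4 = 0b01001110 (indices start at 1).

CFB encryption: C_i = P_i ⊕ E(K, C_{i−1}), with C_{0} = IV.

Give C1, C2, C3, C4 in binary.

C1 = 0b01011100, C2 = 0b11110101, C3 = 0b11011100, C4 = 0b10000000

C1: E(K, 0b10111001) = 0b10101011; 0b11110111 ⊕ 0b10101011 = 0b01011100.
C2: E(K, 0b01011100) = 0b01001110; 0b10111011 ⊕ 0b01001110 = 0b11110101.
C3: E(K, 0b11110101) = 0b11100111; 0b00111011 ⊕ 0b11100111 = 0b11011100.
C4: E(K, 0b11011100) = 0b11001110; 0b01001110 ⊕ 0b11001110 = 0b10000000.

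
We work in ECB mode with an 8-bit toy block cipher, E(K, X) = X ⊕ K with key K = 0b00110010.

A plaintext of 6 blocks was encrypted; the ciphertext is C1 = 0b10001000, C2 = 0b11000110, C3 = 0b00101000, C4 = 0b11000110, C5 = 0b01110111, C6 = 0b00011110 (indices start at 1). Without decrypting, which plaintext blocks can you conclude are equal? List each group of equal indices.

P2 = P4

ECB encrypts each block independently with the same key, so equal ciphertext blocks imply equal plaintext blocks.
C2 = C4 = 0b11000110, so P2 = P4.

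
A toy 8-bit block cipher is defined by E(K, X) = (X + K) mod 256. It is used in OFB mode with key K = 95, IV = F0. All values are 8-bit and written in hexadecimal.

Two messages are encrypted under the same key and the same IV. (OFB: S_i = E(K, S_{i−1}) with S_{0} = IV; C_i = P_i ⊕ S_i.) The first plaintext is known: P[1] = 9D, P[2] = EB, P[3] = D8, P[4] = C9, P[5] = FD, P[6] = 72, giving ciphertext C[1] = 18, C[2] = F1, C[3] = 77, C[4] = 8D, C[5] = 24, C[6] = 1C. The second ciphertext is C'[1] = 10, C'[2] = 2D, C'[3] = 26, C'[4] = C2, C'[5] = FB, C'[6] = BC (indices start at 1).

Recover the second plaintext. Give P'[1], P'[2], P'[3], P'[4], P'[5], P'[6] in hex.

In OFB with a reused IV, both messages share the same keystream S_i, so C_i ⊕ C'_i = P_i ⊕ P'_i and thus P'_i = P_i ⊕ C_i ⊕ C'_i.
P'[1]: 9D ⊕ 18 ⊕ 10 = 95.
P'[2]: EB ⊕ F1 ⊕ 2D = 37.
P'[3]: D8 ⊕ 77 ⊕ 26 = 89.
P'[4]: C9 ⊕ 8D ⊕ C2 = 86.
P'[5]: FD ⊕ 24 ⊕ FB = 22.
P'[6]: 72 ⊕ 1C ⊕ BC = D2.

P'[1] = 95, P'[2] = 37, P'[3] = 89, P'[4] = 86, P'[5] = 22, P'[6] = D2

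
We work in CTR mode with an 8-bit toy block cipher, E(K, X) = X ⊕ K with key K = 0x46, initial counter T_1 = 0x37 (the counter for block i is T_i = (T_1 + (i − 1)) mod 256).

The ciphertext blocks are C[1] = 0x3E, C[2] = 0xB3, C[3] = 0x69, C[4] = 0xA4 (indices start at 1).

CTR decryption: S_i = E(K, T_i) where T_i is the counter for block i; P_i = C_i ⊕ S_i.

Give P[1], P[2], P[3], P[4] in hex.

P[1]: T = 0x37, S = E(K, T) = 0x71; 0x3E ⊕ 0x71 = 0x4F.
P[2]: T = 0x38, S = E(K, T) = 0x7E; 0xB3 ⊕ 0x7E = 0xCD.
P[3]: T = 0x39, S = E(K, T) = 0x7F; 0x69 ⊕ 0x7F = 0x16.
P[4]: T = 0x3A, S = E(K, T) = 0x7C; 0xA4 ⊕ 0x7C = 0xD8.

P[1] = 0x4F, P[2] = 0xCD, P[3] = 0x16, P[4] = 0xD8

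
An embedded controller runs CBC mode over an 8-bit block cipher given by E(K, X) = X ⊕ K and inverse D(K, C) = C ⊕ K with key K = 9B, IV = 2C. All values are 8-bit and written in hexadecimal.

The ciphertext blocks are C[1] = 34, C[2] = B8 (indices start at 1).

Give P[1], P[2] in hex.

P[1] = 83, P[2] = 17

CBC decryption: P_i = D(K, C_i) ⊕ C_{i−1}, with C_{0} = IV.
P[1]: D(K, 34) = AF; AF ⊕ 2C = 83.
P[2]: D(K, B8) = 23; 23 ⊕ 34 = 17.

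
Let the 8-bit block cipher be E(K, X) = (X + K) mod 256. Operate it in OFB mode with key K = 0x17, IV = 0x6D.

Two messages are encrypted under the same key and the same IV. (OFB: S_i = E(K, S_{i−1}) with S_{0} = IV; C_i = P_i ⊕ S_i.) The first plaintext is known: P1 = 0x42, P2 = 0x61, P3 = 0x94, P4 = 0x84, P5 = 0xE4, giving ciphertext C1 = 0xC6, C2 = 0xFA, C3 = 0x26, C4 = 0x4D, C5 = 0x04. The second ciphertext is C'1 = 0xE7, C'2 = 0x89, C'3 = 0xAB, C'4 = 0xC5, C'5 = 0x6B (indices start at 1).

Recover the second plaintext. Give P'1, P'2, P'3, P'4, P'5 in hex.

P'1 = 0x63, P'2 = 0x12, P'3 = 0x19, P'4 = 0x0C, P'5 = 0x8B

In OFB with a reused IV, both messages share the same keystream S_i, so C_i ⊕ C'_i = P_i ⊕ P'_i and thus P'_i = P_i ⊕ C_i ⊕ C'_i.
P'1: 0x42 ⊕ 0xC6 ⊕ 0xE7 = 0x63.
P'2: 0x61 ⊕ 0xFA ⊕ 0x89 = 0x12.
P'3: 0x94 ⊕ 0x26 ⊕ 0xAB = 0x19.
P'4: 0x84 ⊕ 0x4D ⊕ 0xC5 = 0x0C.
P'5: 0xE4 ⊕ 0x04 ⊕ 0x6B = 0x8B.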